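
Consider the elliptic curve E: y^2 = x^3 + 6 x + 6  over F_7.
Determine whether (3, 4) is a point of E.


Check whether y^2 = x^3 + 6 x + 6 (mod 7) for (x, y) = (3, 4).
LHS: y^2 = 4^2 mod 7 = 2
RHS: x^3 + 6 x + 6 = 3^3 + 6*3 + 6 mod 7 = 2
LHS = RHS

Yes, on the curve


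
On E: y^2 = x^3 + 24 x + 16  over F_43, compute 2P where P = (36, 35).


Doubling: s = (3 x1^2 + a) / (2 y1)
s = (3*36^2 + 24) / (2*35) mod 43 = 35
x3 = s^2 - 2 x1 mod 43 = 35^2 - 2*36 = 35
y3 = s (x1 - x3) - y1 mod 43 = 35 * (36 - 35) - 35 = 0

2P = (35, 0)


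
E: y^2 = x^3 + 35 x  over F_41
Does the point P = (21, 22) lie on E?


Check whether y^2 = x^3 + 35 x + 0 (mod 41) for (x, y) = (21, 22).
LHS: y^2 = 22^2 mod 41 = 33
RHS: x^3 + 35 x + 0 = 21^3 + 35*21 + 0 mod 41 = 33
LHS = RHS

Yes, on the curve


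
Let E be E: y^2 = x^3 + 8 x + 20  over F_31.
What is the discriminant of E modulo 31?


4 a^3 + 27 b^2 = 4*8^3 + 27*20^2 = 2048 + 10800 = 12848
Delta = -16 * (12848) = -205568
Delta mod 31 = 24

Delta = 24 (mod 31)


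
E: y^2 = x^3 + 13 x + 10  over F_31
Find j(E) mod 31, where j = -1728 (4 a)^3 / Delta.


Delta = -16(4 a^3 + 27 b^2) mod 31 = 22
-1728 * (4 a)^3 = -1728 * (4*13)^3 mod 31 = 29
j = 29 * 22^(-1) mod 31 = 14

j = 14 (mod 31)


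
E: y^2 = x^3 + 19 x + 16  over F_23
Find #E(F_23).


For each x in F_23, count y with y^2 = x^3 + 19 x + 16 mod 23:
  x = 0: RHS = 16, y in [4, 19]  -> 2 point(s)
  x = 1: RHS = 13, y in [6, 17]  -> 2 point(s)
  x = 2: RHS = 16, y in [4, 19]  -> 2 point(s)
  x = 3: RHS = 8, y in [10, 13]  -> 2 point(s)
  x = 4: RHS = 18, y in [8, 15]  -> 2 point(s)
  x = 5: RHS = 6, y in [11, 12]  -> 2 point(s)
  x = 6: RHS = 1, y in [1, 22]  -> 2 point(s)
  x = 7: RHS = 9, y in [3, 20]  -> 2 point(s)
  x = 8: RHS = 13, y in [6, 17]  -> 2 point(s)
  x = 14: RHS = 13, y in [6, 17]  -> 2 point(s)
  x = 16: RHS = 0, y in [0]  -> 1 point(s)
  x = 17: RHS = 8, y in [10, 13]  -> 2 point(s)
  x = 18: RHS = 3, y in [7, 16]  -> 2 point(s)
  x = 20: RHS = 1, y in [1, 22]  -> 2 point(s)
  x = 21: RHS = 16, y in [4, 19]  -> 2 point(s)
Affine points: 29. Add the point at infinity: total = 30.

#E(F_23) = 30


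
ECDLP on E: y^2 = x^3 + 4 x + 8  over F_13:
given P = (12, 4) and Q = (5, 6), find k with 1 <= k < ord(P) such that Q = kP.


Enumerate multiples of P until we hit Q = (5, 6):
  1P = (12, 4)
  2P = (5, 7)
  3P = (6, 12)
  4P = (4, 7)
  5P = (1, 0)
  6P = (4, 6)
  7P = (6, 1)
  8P = (5, 6)
Match found at i = 8.

k = 8


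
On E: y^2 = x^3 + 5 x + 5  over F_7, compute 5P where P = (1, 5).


k = 5 = 101_2 (binary, LSB first: 101)
Double-and-add from P = (1, 5):
  bit 0 = 1: acc = O + (1, 5) = (1, 5)
  bit 1 = 0: acc unchanged = (1, 5)
  bit 2 = 1: acc = (1, 5) + (5, 1) = (2, 3)

5P = (2, 3)


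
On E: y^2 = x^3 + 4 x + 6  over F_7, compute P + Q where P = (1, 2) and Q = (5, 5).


P != Q, so use the chord formula.
s = (y2 - y1) / (x2 - x1) = (3) / (4) mod 7 = 6
x3 = s^2 - x1 - x2 mod 7 = 6^2 - 1 - 5 = 2
y3 = s (x1 - x3) - y1 mod 7 = 6 * (1 - 2) - 2 = 6

P + Q = (2, 6)


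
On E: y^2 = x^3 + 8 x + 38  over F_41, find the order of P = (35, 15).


Compute successive multiples of P until we hit O:
  1P = (35, 15)
  2P = (8, 32)
  3P = (16, 11)
  4P = (29, 10)
  5P = (13, 17)
  6P = (13, 24)
  7P = (29, 31)
  8P = (16, 30)
  ... (continuing to 11P)
  11P = O

ord(P) = 11


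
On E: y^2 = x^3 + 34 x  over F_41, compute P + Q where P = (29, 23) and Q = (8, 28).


P != Q, so use the chord formula.
s = (y2 - y1) / (x2 - x1) = (5) / (20) mod 41 = 31
x3 = s^2 - x1 - x2 mod 41 = 31^2 - 29 - 8 = 22
y3 = s (x1 - x3) - y1 mod 41 = 31 * (29 - 22) - 23 = 30

P + Q = (22, 30)


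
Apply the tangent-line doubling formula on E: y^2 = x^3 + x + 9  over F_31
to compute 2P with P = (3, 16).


Doubling: s = (3 x1^2 + a) / (2 y1)
s = (3*3^2 + 1) / (2*16) mod 31 = 28
x3 = s^2 - 2 x1 mod 31 = 28^2 - 2*3 = 3
y3 = s (x1 - x3) - y1 mod 31 = 28 * (3 - 3) - 16 = 15

2P = (3, 15)


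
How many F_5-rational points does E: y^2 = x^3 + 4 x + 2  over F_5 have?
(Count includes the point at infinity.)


For each x in F_5, count y with y^2 = x^3 + 4 x + 2 mod 5:
  x = 3: RHS = 1, y in [1, 4]  -> 2 point(s)
Affine points: 2. Add the point at infinity: total = 3.

#E(F_5) = 3


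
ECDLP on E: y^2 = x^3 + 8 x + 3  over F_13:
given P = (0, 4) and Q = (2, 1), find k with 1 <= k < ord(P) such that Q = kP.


Enumerate multiples of P until we hit Q = (2, 1):
  1P = (0, 4)
  2P = (1, 8)
  3P = (2, 1)
Match found at i = 3.

k = 3


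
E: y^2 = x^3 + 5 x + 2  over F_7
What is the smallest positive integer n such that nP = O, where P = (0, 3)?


Compute successive multiples of P until we hit O:
  1P = (0, 3)
  2P = (4, 3)
  3P = (3, 4)
  4P = (1, 6)
  5P = (1, 1)
  6P = (3, 3)
  7P = (4, 4)
  8P = (0, 4)
  ... (continuing to 9P)
  9P = O

ord(P) = 9


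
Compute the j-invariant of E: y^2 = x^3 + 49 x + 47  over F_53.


Delta = -16(4 a^3 + 27 b^2) mod 53 = 45
-1728 * (4 a)^3 = -1728 * (4*49)^3 mod 53 = 3
j = 3 * 45^(-1) mod 53 = 46

j = 46 (mod 53)


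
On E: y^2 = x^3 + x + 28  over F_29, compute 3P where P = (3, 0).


k = 3 = 11_2 (binary, LSB first: 11)
Double-and-add from P = (3, 0):
  bit 0 = 1: acc = O + (3, 0) = (3, 0)
  bit 1 = 1: acc = (3, 0) + O = (3, 0)

3P = (3, 0)


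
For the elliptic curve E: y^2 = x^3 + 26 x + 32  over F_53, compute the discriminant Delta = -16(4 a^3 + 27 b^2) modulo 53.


4 a^3 + 27 b^2 = 4*26^3 + 27*32^2 = 70304 + 27648 = 97952
Delta = -16 * (97952) = -1567232
Delta mod 53 = 31

Delta = 31 (mod 53)


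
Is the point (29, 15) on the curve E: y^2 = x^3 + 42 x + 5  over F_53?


Check whether y^2 = x^3 + 42 x + 5 (mod 53) for (x, y) = (29, 15).
LHS: y^2 = 15^2 mod 53 = 13
RHS: x^3 + 42 x + 5 = 29^3 + 42*29 + 5 mod 53 = 13
LHS = RHS

Yes, on the curve


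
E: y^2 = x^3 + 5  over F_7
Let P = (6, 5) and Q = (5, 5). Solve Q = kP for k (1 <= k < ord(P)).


Enumerate multiples of P until we hit Q = (5, 5):
  1P = (6, 5)
  2P = (3, 5)
  3P = (5, 2)
  4P = (5, 5)
Match found at i = 4.

k = 4


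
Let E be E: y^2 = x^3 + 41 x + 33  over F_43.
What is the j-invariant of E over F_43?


Delta = -16(4 a^3 + 27 b^2) mod 43 = 11
-1728 * (4 a)^3 = -1728 * (4*41)^3 mod 43 = 11
j = 11 * 11^(-1) mod 43 = 1

j = 1 (mod 43)


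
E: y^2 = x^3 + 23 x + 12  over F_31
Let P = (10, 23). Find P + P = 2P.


Doubling: s = (3 x1^2 + a) / (2 y1)
s = (3*10^2 + 23) / (2*23) mod 31 = 5
x3 = s^2 - 2 x1 mod 31 = 5^2 - 2*10 = 5
y3 = s (x1 - x3) - y1 mod 31 = 5 * (10 - 5) - 23 = 2

2P = (5, 2)


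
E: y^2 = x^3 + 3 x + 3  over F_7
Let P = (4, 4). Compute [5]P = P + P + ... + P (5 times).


k = 5 = 101_2 (binary, LSB first: 101)
Double-and-add from P = (4, 4):
  bit 0 = 1: acc = O + (4, 4) = (4, 4)
  bit 1 = 0: acc unchanged = (4, 4)
  bit 2 = 1: acc = (4, 4) + (3, 2) = (4, 3)

5P = (4, 3)


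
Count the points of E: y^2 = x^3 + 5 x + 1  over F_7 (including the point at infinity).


For each x in F_7, count y with y^2 = x^3 + 5 x + 1 mod 7:
  x = 0: RHS = 1, y in [1, 6]  -> 2 point(s)
  x = 1: RHS = 0, y in [0]  -> 1 point(s)
  x = 3: RHS = 1, y in [1, 6]  -> 2 point(s)
  x = 4: RHS = 1, y in [1, 6]  -> 2 point(s)
  x = 5: RHS = 4, y in [2, 5]  -> 2 point(s)
  x = 6: RHS = 2, y in [3, 4]  -> 2 point(s)
Affine points: 11. Add the point at infinity: total = 12.

#E(F_7) = 12


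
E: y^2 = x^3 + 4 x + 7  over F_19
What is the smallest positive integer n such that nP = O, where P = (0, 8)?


Compute successive multiples of P until we hit O:
  1P = (0, 8)
  2P = (6, 0)
  3P = (0, 11)
  4P = O

ord(P) = 4


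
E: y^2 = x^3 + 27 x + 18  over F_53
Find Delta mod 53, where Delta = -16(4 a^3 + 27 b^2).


4 a^3 + 27 b^2 = 4*27^3 + 27*18^2 = 78732 + 8748 = 87480
Delta = -16 * (87480) = -1399680
Delta mod 53 = 50

Delta = 50 (mod 53)


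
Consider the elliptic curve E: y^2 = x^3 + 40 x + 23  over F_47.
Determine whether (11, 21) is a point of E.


Check whether y^2 = x^3 + 40 x + 23 (mod 47) for (x, y) = (11, 21).
LHS: y^2 = 21^2 mod 47 = 18
RHS: x^3 + 40 x + 23 = 11^3 + 40*11 + 23 mod 47 = 8
LHS != RHS

No, not on the curve


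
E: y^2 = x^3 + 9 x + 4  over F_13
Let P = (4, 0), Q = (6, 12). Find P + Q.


P != Q, so use the chord formula.
s = (y2 - y1) / (x2 - x1) = (12) / (2) mod 13 = 6
x3 = s^2 - x1 - x2 mod 13 = 6^2 - 4 - 6 = 0
y3 = s (x1 - x3) - y1 mod 13 = 6 * (4 - 0) - 0 = 11

P + Q = (0, 11)


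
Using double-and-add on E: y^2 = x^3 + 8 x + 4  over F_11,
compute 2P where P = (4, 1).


k = 2 = 10_2 (binary, LSB first: 01)
Double-and-add from P = (4, 1):
  bit 0 = 0: acc unchanged = O
  bit 1 = 1: acc = O + (6, 9) = (6, 9)

2P = (6, 9)


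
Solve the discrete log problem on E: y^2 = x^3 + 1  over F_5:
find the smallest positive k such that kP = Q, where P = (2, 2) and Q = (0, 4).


Enumerate multiples of P until we hit Q = (0, 4):
  1P = (2, 2)
  2P = (0, 4)
Match found at i = 2.

k = 2


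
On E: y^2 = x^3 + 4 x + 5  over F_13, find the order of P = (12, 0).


Compute successive multiples of P until we hit O:
  1P = (12, 0)
  2P = O

ord(P) = 2


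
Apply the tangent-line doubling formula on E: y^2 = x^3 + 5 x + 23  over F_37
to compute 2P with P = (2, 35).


Doubling: s = (3 x1^2 + a) / (2 y1)
s = (3*2^2 + 5) / (2*35) mod 37 = 5
x3 = s^2 - 2 x1 mod 37 = 5^2 - 2*2 = 21
y3 = s (x1 - x3) - y1 mod 37 = 5 * (2 - 21) - 35 = 18

2P = (21, 18)


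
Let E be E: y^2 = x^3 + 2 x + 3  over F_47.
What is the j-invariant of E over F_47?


Delta = -16(4 a^3 + 27 b^2) mod 47 = 18
-1728 * (4 a)^3 = -1728 * (4*2)^3 mod 47 = 39
j = 39 * 18^(-1) mod 47 = 10

j = 10 (mod 47)


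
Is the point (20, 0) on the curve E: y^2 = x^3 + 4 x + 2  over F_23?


Check whether y^2 = x^3 + 4 x + 2 (mod 23) for (x, y) = (20, 0).
LHS: y^2 = 0^2 mod 23 = 0
RHS: x^3 + 4 x + 2 = 20^3 + 4*20 + 2 mod 23 = 9
LHS != RHS

No, not on the curve


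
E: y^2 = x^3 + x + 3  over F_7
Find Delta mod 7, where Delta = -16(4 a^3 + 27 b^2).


4 a^3 + 27 b^2 = 4*1^3 + 27*3^2 = 4 + 243 = 247
Delta = -16 * (247) = -3952
Delta mod 7 = 3

Delta = 3 (mod 7)


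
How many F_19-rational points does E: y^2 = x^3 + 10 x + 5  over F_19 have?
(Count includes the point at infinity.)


For each x in F_19, count y with y^2 = x^3 + 10 x + 5 mod 19:
  x = 0: RHS = 5, y in [9, 10]  -> 2 point(s)
  x = 1: RHS = 16, y in [4, 15]  -> 2 point(s)
  x = 3: RHS = 5, y in [9, 10]  -> 2 point(s)
  x = 5: RHS = 9, y in [3, 16]  -> 2 point(s)
  x = 7: RHS = 0, y in [0]  -> 1 point(s)
  x = 9: RHS = 7, y in [8, 11]  -> 2 point(s)
  x = 14: RHS = 1, y in [1, 18]  -> 2 point(s)
  x = 16: RHS = 5, y in [9, 10]  -> 2 point(s)
Affine points: 15. Add the point at infinity: total = 16.

#E(F_19) = 16


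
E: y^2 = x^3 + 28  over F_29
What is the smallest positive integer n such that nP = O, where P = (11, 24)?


Compute successive multiples of P until we hit O:
  1P = (11, 24)
  2P = (2, 6)
  3P = (20, 16)
  4P = (26, 28)
  5P = (27, 22)
  6P = (25, 14)
  7P = (16, 21)
  8P = (7, 20)
  ... (continuing to 30P)
  30P = O

ord(P) = 30


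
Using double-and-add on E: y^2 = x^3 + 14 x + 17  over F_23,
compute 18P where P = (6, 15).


k = 18 = 10010_2 (binary, LSB first: 01001)
Double-and-add from P = (6, 15):
  bit 0 = 0: acc unchanged = O
  bit 1 = 1: acc = O + (12, 2) = (12, 2)
  bit 2 = 0: acc unchanged = (12, 2)
  bit 3 = 0: acc unchanged = (12, 2)
  bit 4 = 1: acc = (12, 2) + (14, 6) = (1, 20)

18P = (1, 20)


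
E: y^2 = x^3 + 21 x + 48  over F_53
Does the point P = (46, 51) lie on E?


Check whether y^2 = x^3 + 21 x + 48 (mod 53) for (x, y) = (46, 51).
LHS: y^2 = 51^2 mod 53 = 4
RHS: x^3 + 21 x + 48 = 46^3 + 21*46 + 48 mod 53 = 35
LHS != RHS

No, not on the curve


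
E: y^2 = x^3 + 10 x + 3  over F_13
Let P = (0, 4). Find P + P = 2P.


Doubling: s = (3 x1^2 + a) / (2 y1)
s = (3*0^2 + 10) / (2*4) mod 13 = 11
x3 = s^2 - 2 x1 mod 13 = 11^2 - 2*0 = 4
y3 = s (x1 - x3) - y1 mod 13 = 11 * (0 - 4) - 4 = 4

2P = (4, 4)


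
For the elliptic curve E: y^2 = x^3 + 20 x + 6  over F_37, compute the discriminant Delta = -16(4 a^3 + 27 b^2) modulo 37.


4 a^3 + 27 b^2 = 4*20^3 + 27*6^2 = 32000 + 972 = 32972
Delta = -16 * (32972) = -527552
Delta mod 37 = 31

Delta = 31 (mod 37)


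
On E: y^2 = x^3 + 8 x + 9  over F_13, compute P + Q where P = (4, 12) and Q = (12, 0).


P != Q, so use the chord formula.
s = (y2 - y1) / (x2 - x1) = (1) / (8) mod 13 = 5
x3 = s^2 - x1 - x2 mod 13 = 5^2 - 4 - 12 = 9
y3 = s (x1 - x3) - y1 mod 13 = 5 * (4 - 9) - 12 = 2

P + Q = (9, 2)


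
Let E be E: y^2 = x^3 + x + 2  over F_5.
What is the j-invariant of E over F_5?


Delta = -16(4 a^3 + 27 b^2) mod 5 = 3
-1728 * (4 a)^3 = -1728 * (4*1)^3 mod 5 = 3
j = 3 * 3^(-1) mod 5 = 1

j = 1 (mod 5)


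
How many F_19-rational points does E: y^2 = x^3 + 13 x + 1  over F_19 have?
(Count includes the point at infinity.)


For each x in F_19, count y with y^2 = x^3 + 13 x + 1 mod 19:
  x = 0: RHS = 1, y in [1, 18]  -> 2 point(s)
  x = 2: RHS = 16, y in [4, 15]  -> 2 point(s)
  x = 5: RHS = 1, y in [1, 18]  -> 2 point(s)
  x = 7: RHS = 17, y in [6, 13]  -> 2 point(s)
  x = 8: RHS = 9, y in [3, 16]  -> 2 point(s)
  x = 9: RHS = 11, y in [7, 12]  -> 2 point(s)
  x = 12: RHS = 4, y in [2, 17]  -> 2 point(s)
  x = 13: RHS = 11, y in [7, 12]  -> 2 point(s)
  x = 14: RHS = 1, y in [1, 18]  -> 2 point(s)
  x = 16: RHS = 11, y in [7, 12]  -> 2 point(s)
  x = 17: RHS = 5, y in [9, 10]  -> 2 point(s)
  x = 18: RHS = 6, y in [5, 14]  -> 2 point(s)
Affine points: 24. Add the point at infinity: total = 25.

#E(F_19) = 25


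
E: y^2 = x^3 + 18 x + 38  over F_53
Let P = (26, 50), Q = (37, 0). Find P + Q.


P != Q, so use the chord formula.
s = (y2 - y1) / (x2 - x1) = (3) / (11) mod 53 = 34
x3 = s^2 - x1 - x2 mod 53 = 34^2 - 26 - 37 = 33
y3 = s (x1 - x3) - y1 mod 53 = 34 * (26 - 33) - 50 = 30

P + Q = (33, 30)


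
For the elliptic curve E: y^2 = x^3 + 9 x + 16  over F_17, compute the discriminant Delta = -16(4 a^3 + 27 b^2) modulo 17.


4 a^3 + 27 b^2 = 4*9^3 + 27*16^2 = 2916 + 6912 = 9828
Delta = -16 * (9828) = -157248
Delta mod 17 = 2

Delta = 2 (mod 17)


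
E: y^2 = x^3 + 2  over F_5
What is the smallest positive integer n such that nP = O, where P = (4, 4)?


Compute successive multiples of P until we hit O:
  1P = (4, 4)
  2P = (3, 2)
  3P = (2, 0)
  4P = (3, 3)
  5P = (4, 1)
  6P = O

ord(P) = 6


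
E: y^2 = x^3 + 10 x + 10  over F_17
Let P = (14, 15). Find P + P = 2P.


Doubling: s = (3 x1^2 + a) / (2 y1)
s = (3*14^2 + 10) / (2*15) mod 17 = 12
x3 = s^2 - 2 x1 mod 17 = 12^2 - 2*14 = 14
y3 = s (x1 - x3) - y1 mod 17 = 12 * (14 - 14) - 15 = 2

2P = (14, 2)


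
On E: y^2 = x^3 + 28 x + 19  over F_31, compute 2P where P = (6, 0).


k = 2 = 10_2 (binary, LSB first: 01)
Double-and-add from P = (6, 0):
  bit 0 = 0: acc unchanged = O
  bit 1 = 1: acc = O + O = O

2P = O


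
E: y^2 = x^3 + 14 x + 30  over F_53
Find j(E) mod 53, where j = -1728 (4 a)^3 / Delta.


Delta = -16(4 a^3 + 27 b^2) mod 53 = 34
-1728 * (4 a)^3 = -1728 * (4*14)^3 mod 53 = 37
j = 37 * 34^(-1) mod 53 = 12

j = 12 (mod 53)


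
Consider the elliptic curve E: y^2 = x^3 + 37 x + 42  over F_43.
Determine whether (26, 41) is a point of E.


Check whether y^2 = x^3 + 37 x + 42 (mod 43) for (x, y) = (26, 41).
LHS: y^2 = 41^2 mod 43 = 4
RHS: x^3 + 37 x + 42 = 26^3 + 37*26 + 42 mod 43 = 4
LHS = RHS

Yes, on the curve


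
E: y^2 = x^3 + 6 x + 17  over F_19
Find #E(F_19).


For each x in F_19, count y with y^2 = x^3 + 6 x + 17 mod 19:
  x = 0: RHS = 17, y in [6, 13]  -> 2 point(s)
  x = 1: RHS = 5, y in [9, 10]  -> 2 point(s)
  x = 3: RHS = 5, y in [9, 10]  -> 2 point(s)
  x = 5: RHS = 1, y in [1, 18]  -> 2 point(s)
  x = 8: RHS = 7, y in [8, 11]  -> 2 point(s)
  x = 15: RHS = 5, y in [9, 10]  -> 2 point(s)
  x = 17: RHS = 16, y in [4, 15]  -> 2 point(s)
Affine points: 14. Add the point at infinity: total = 15.

#E(F_19) = 15


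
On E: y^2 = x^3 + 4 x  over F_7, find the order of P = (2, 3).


Compute successive multiples of P until we hit O:
  1P = (2, 3)
  2P = (0, 0)
  3P = (2, 4)
  4P = O

ord(P) = 4


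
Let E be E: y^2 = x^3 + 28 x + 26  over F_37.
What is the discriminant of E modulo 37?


4 a^3 + 27 b^2 = 4*28^3 + 27*26^2 = 87808 + 18252 = 106060
Delta = -16 * (106060) = -1696960
Delta mod 37 = 8

Delta = 8 (mod 37)


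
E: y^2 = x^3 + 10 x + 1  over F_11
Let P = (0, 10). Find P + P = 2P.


Doubling: s = (3 x1^2 + a) / (2 y1)
s = (3*0^2 + 10) / (2*10) mod 11 = 6
x3 = s^2 - 2 x1 mod 11 = 6^2 - 2*0 = 3
y3 = s (x1 - x3) - y1 mod 11 = 6 * (0 - 3) - 10 = 5

2P = (3, 5)


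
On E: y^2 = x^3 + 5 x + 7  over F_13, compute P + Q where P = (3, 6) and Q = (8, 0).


P != Q, so use the chord formula.
s = (y2 - y1) / (x2 - x1) = (7) / (5) mod 13 = 4
x3 = s^2 - x1 - x2 mod 13 = 4^2 - 3 - 8 = 5
y3 = s (x1 - x3) - y1 mod 13 = 4 * (3 - 5) - 6 = 12

P + Q = (5, 12)


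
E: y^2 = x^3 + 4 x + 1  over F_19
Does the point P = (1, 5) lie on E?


Check whether y^2 = x^3 + 4 x + 1 (mod 19) for (x, y) = (1, 5).
LHS: y^2 = 5^2 mod 19 = 6
RHS: x^3 + 4 x + 1 = 1^3 + 4*1 + 1 mod 19 = 6
LHS = RHS

Yes, on the curve


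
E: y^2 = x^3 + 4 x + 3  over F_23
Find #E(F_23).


For each x in F_23, count y with y^2 = x^3 + 4 x + 3 mod 23:
  x = 0: RHS = 3, y in [7, 16]  -> 2 point(s)
  x = 1: RHS = 8, y in [10, 13]  -> 2 point(s)
  x = 6: RHS = 13, y in [6, 17]  -> 2 point(s)
  x = 7: RHS = 6, y in [11, 12]  -> 2 point(s)
  x = 8: RHS = 18, y in [8, 15]  -> 2 point(s)
  x = 9: RHS = 9, y in [3, 20]  -> 2 point(s)
  x = 10: RHS = 8, y in [10, 13]  -> 2 point(s)
  x = 12: RHS = 8, y in [10, 13]  -> 2 point(s)
  x = 16: RHS = 0, y in [0]  -> 1 point(s)
  x = 17: RHS = 16, y in [4, 19]  -> 2 point(s)
Affine points: 19. Add the point at infinity: total = 20.

#E(F_23) = 20


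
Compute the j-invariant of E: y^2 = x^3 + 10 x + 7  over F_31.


Delta = -16(4 a^3 + 27 b^2) mod 31 = 20
-1728 * (4 a)^3 = -1728 * (4*10)^3 mod 31 = 4
j = 4 * 20^(-1) mod 31 = 25

j = 25 (mod 31)


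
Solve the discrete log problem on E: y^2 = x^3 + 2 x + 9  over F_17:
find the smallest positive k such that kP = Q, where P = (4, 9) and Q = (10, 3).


Enumerate multiples of P until we hit Q = (10, 3):
  1P = (4, 9)
  2P = (10, 14)
  3P = (7, 14)
  4P = (5, 12)
  5P = (0, 3)
  6P = (11, 6)
  7P = (6, 4)
  8P = (9, 12)
  9P = (3, 12)
  10P = (2, 2)
  11P = (2, 15)
  12P = (3, 5)
  13P = (9, 5)
  14P = (6, 13)
  15P = (11, 11)
  16P = (0, 14)
  17P = (5, 5)
  18P = (7, 3)
  19P = (10, 3)
Match found at i = 19.

k = 19


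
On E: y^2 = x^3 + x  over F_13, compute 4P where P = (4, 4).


k = 4 = 100_2 (binary, LSB first: 001)
Double-and-add from P = (4, 4):
  bit 0 = 0: acc unchanged = O
  bit 1 = 0: acc unchanged = O
  bit 2 = 1: acc = O + (4, 9) = (4, 9)

4P = (4, 9)


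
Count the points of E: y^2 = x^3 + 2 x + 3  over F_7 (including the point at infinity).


For each x in F_7, count y with y^2 = x^3 + 2 x + 3 mod 7:
  x = 2: RHS = 1, y in [1, 6]  -> 2 point(s)
  x = 3: RHS = 1, y in [1, 6]  -> 2 point(s)
  x = 6: RHS = 0, y in [0]  -> 1 point(s)
Affine points: 5. Add the point at infinity: total = 6.

#E(F_7) = 6


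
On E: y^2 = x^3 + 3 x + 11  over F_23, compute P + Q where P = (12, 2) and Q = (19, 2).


P != Q, so use the chord formula.
s = (y2 - y1) / (x2 - x1) = (0) / (7) mod 23 = 0
x3 = s^2 - x1 - x2 mod 23 = 0^2 - 12 - 19 = 15
y3 = s (x1 - x3) - y1 mod 23 = 0 * (12 - 15) - 2 = 21

P + Q = (15, 21)


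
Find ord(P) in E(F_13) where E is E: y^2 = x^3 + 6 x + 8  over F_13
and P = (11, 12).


Compute successive multiples of P until we hit O:
  1P = (11, 12)
  2P = (7, 4)
  3P = (12, 12)
  4P = (3, 1)
  5P = (8, 10)
  6P = (6, 0)
  7P = (8, 3)
  8P = (3, 12)
  ... (continuing to 12P)
  12P = O

ord(P) = 12


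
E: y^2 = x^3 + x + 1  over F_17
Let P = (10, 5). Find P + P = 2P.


Doubling: s = (3 x1^2 + a) / (2 y1)
s = (3*10^2 + 1) / (2*5) mod 17 = 8
x3 = s^2 - 2 x1 mod 17 = 8^2 - 2*10 = 10
y3 = s (x1 - x3) - y1 mod 17 = 8 * (10 - 10) - 5 = 12

2P = (10, 12)


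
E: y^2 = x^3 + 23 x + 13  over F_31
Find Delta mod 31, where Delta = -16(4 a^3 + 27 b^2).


4 a^3 + 27 b^2 = 4*23^3 + 27*13^2 = 48668 + 4563 = 53231
Delta = -16 * (53231) = -851696
Delta mod 31 = 29

Delta = 29 (mod 31)


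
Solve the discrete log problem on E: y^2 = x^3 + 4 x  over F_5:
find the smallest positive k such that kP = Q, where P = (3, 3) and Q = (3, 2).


Enumerate multiples of P until we hit Q = (3, 2):
  1P = (3, 3)
  2P = (0, 0)
  3P = (3, 2)
Match found at i = 3.

k = 3


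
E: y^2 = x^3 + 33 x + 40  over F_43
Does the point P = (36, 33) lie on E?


Check whether y^2 = x^3 + 33 x + 40 (mod 43) for (x, y) = (36, 33).
LHS: y^2 = 33^2 mod 43 = 14
RHS: x^3 + 33 x + 40 = 36^3 + 33*36 + 40 mod 43 = 25
LHS != RHS

No, not on the curve


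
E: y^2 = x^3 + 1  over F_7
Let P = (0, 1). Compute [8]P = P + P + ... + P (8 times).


k = 8 = 1000_2 (binary, LSB first: 0001)
Double-and-add from P = (0, 1):
  bit 0 = 0: acc unchanged = O
  bit 1 = 0: acc unchanged = O
  bit 2 = 0: acc unchanged = O
  bit 3 = 1: acc = O + (0, 6) = (0, 6)

8P = (0, 6)


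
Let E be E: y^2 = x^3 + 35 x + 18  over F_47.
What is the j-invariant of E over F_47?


Delta = -16(4 a^3 + 27 b^2) mod 47 = 46
-1728 * (4 a)^3 = -1728 * (4*35)^3 mod 47 = 36
j = 36 * 46^(-1) mod 47 = 11

j = 11 (mod 47)


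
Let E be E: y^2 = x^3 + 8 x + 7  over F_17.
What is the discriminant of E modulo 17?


4 a^3 + 27 b^2 = 4*8^3 + 27*7^2 = 2048 + 1323 = 3371
Delta = -16 * (3371) = -53936
Delta mod 17 = 5

Delta = 5 (mod 17)


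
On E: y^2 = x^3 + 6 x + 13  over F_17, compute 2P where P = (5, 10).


Doubling: s = (3 x1^2 + a) / (2 y1)
s = (3*5^2 + 6) / (2*10) mod 17 = 10
x3 = s^2 - 2 x1 mod 17 = 10^2 - 2*5 = 5
y3 = s (x1 - x3) - y1 mod 17 = 10 * (5 - 5) - 10 = 7

2P = (5, 7)


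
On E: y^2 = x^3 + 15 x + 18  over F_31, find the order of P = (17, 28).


Compute successive multiples of P until we hit O:
  1P = (17, 28)
  2P = (30, 23)
  3P = (19, 30)
  4P = (27, 24)
  5P = (7, 30)
  6P = (12, 2)
  7P = (3, 20)
  8P = (5, 1)
  ... (continuing to 37P)
  37P = O

ord(P) = 37


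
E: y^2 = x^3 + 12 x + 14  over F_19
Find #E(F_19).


For each x in F_19, count y with y^2 = x^3 + 12 x + 14 mod 19:
  x = 3: RHS = 1, y in [1, 18]  -> 2 point(s)
  x = 5: RHS = 9, y in [3, 16]  -> 2 point(s)
  x = 6: RHS = 17, y in [6, 13]  -> 2 point(s)
  x = 7: RHS = 4, y in [2, 17]  -> 2 point(s)
  x = 12: RHS = 5, y in [9, 10]  -> 2 point(s)
  x = 13: RHS = 11, y in [7, 12]  -> 2 point(s)
  x = 14: RHS = 0, y in [0]  -> 1 point(s)
  x = 15: RHS = 16, y in [4, 15]  -> 2 point(s)
  x = 17: RHS = 1, y in [1, 18]  -> 2 point(s)
  x = 18: RHS = 1, y in [1, 18]  -> 2 point(s)
Affine points: 19. Add the point at infinity: total = 20.

#E(F_19) = 20


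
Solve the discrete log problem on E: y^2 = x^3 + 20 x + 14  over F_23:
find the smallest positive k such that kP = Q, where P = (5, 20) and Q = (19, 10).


Enumerate multiples of P until we hit Q = (19, 10):
  1P = (5, 20)
  2P = (19, 10)
Match found at i = 2.

k = 2


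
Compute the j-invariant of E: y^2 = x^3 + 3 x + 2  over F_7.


Delta = -16(4 a^3 + 27 b^2) mod 7 = 2
-1728 * (4 a)^3 = -1728 * (4*3)^3 mod 7 = 6
j = 6 * 2^(-1) mod 7 = 3

j = 3 (mod 7)


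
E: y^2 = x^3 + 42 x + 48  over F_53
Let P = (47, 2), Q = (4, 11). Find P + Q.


P != Q, so use the chord formula.
s = (y2 - y1) / (x2 - x1) = (9) / (10) mod 53 = 38
x3 = s^2 - x1 - x2 mod 53 = 38^2 - 47 - 4 = 15
y3 = s (x1 - x3) - y1 mod 53 = 38 * (47 - 15) - 2 = 48

P + Q = (15, 48)


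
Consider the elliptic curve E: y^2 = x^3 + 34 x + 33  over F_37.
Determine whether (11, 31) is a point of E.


Check whether y^2 = x^3 + 34 x + 33 (mod 37) for (x, y) = (11, 31).
LHS: y^2 = 31^2 mod 37 = 36
RHS: x^3 + 34 x + 33 = 11^3 + 34*11 + 33 mod 37 = 36
LHS = RHS

Yes, on the curve


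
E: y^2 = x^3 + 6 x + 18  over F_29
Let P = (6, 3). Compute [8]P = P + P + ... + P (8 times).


k = 8 = 1000_2 (binary, LSB first: 0001)
Double-and-add from P = (6, 3):
  bit 0 = 0: acc unchanged = O
  bit 1 = 0: acc unchanged = O
  bit 2 = 0: acc unchanged = O
  bit 3 = 1: acc = O + (5, 12) = (5, 12)

8P = (5, 12)


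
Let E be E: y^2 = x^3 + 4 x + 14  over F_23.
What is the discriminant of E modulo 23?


4 a^3 + 27 b^2 = 4*4^3 + 27*14^2 = 256 + 5292 = 5548
Delta = -16 * (5548) = -88768
Delta mod 23 = 12

Delta = 12 (mod 23)


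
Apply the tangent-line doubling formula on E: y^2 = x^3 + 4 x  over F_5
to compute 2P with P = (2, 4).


Doubling: s = (3 x1^2 + a) / (2 y1)
s = (3*2^2 + 4) / (2*4) mod 5 = 2
x3 = s^2 - 2 x1 mod 5 = 2^2 - 2*2 = 0
y3 = s (x1 - x3) - y1 mod 5 = 2 * (2 - 0) - 4 = 0

2P = (0, 0)


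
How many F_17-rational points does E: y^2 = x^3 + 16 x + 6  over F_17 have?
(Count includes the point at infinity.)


For each x in F_17, count y with y^2 = x^3 + 16 x + 6 mod 17:
  x = 3: RHS = 13, y in [8, 9]  -> 2 point(s)
  x = 4: RHS = 15, y in [7, 10]  -> 2 point(s)
  x = 7: RHS = 2, y in [6, 11]  -> 2 point(s)
  x = 8: RHS = 0, y in [0]  -> 1 point(s)
  x = 11: RHS = 0, y in [0]  -> 1 point(s)
  x = 14: RHS = 16, y in [4, 13]  -> 2 point(s)
  x = 15: RHS = 0, y in [0]  -> 1 point(s)
Affine points: 11. Add the point at infinity: total = 12.

#E(F_17) = 12


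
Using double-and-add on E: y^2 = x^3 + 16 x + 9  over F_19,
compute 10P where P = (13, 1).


k = 10 = 1010_2 (binary, LSB first: 0101)
Double-and-add from P = (13, 1):
  bit 0 = 0: acc unchanged = O
  bit 1 = 1: acc = O + (18, 12) = (18, 12)
  bit 2 = 0: acc unchanged = (18, 12)
  bit 3 = 1: acc = (18, 12) + (0, 16) = (17, 11)

10P = (17, 11)


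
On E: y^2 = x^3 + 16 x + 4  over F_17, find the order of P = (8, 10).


Compute successive multiples of P until we hit O:
  1P = (8, 10)
  2P = (16, 2)
  3P = (11, 10)
  4P = (15, 7)
  5P = (15, 10)
  6P = (11, 7)
  7P = (16, 15)
  8P = (8, 7)
  ... (continuing to 9P)
  9P = O

ord(P) = 9


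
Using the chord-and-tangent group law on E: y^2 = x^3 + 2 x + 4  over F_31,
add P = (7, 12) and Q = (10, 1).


P != Q, so use the chord formula.
s = (y2 - y1) / (x2 - x1) = (20) / (3) mod 31 = 17
x3 = s^2 - x1 - x2 mod 31 = 17^2 - 7 - 10 = 24
y3 = s (x1 - x3) - y1 mod 31 = 17 * (7 - 24) - 12 = 9

P + Q = (24, 9)


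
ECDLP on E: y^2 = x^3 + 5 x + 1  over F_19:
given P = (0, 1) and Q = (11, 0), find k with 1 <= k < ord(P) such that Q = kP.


Enumerate multiples of P until we hit Q = (11, 0):
  1P = (0, 1)
  2P = (11, 0)
Match found at i = 2.

k = 2


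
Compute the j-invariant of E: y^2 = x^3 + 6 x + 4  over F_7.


Delta = -16(4 a^3 + 27 b^2) mod 7 = 5
-1728 * (4 a)^3 = -1728 * (4*6)^3 mod 7 = 6
j = 6 * 5^(-1) mod 7 = 4

j = 4 (mod 7)


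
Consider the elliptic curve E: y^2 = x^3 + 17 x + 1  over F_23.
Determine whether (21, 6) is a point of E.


Check whether y^2 = x^3 + 17 x + 1 (mod 23) for (x, y) = (21, 6).
LHS: y^2 = 6^2 mod 23 = 13
RHS: x^3 + 17 x + 1 = 21^3 + 17*21 + 1 mod 23 = 5
LHS != RHS

No, not on the curve


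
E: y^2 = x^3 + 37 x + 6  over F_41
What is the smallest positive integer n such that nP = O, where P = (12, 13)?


Compute successive multiples of P until we hit O:
  1P = (12, 13)
  2P = (25, 19)
  3P = (3, 29)
  4P = (16, 26)
  5P = (21, 9)
  6P = (33, 10)
  7P = (32, 25)
  8P = (40, 3)
  ... (continuing to 30P)
  30P = O

ord(P) = 30


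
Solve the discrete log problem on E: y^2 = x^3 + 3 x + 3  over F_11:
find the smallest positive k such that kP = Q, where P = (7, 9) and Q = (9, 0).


Enumerate multiples of P until we hit Q = (9, 0):
  1P = (7, 9)
  2P = (9, 0)
Match found at i = 2.

k = 2


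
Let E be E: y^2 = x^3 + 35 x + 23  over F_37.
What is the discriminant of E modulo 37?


4 a^3 + 27 b^2 = 4*35^3 + 27*23^2 = 171500 + 14283 = 185783
Delta = -16 * (185783) = -2972528
Delta mod 37 = 15

Delta = 15 (mod 37)


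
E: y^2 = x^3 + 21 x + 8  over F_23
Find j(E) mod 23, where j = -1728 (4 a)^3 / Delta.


Delta = -16(4 a^3 + 27 b^2) mod 23 = 4
-1728 * (4 a)^3 = -1728 * (4*21)^3 mod 23 = 18
j = 18 * 4^(-1) mod 23 = 16

j = 16 (mod 23)


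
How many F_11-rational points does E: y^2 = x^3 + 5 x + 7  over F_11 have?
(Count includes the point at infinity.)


For each x in F_11, count y with y^2 = x^3 + 5 x + 7 mod 11:
  x = 2: RHS = 3, y in [5, 6]  -> 2 point(s)
  x = 3: RHS = 5, y in [4, 7]  -> 2 point(s)
  x = 4: RHS = 3, y in [5, 6]  -> 2 point(s)
  x = 5: RHS = 3, y in [5, 6]  -> 2 point(s)
  x = 6: RHS = 0, y in [0]  -> 1 point(s)
  x = 7: RHS = 0, y in [0]  -> 1 point(s)
  x = 8: RHS = 9, y in [3, 8]  -> 2 point(s)
  x = 9: RHS = 0, y in [0]  -> 1 point(s)
  x = 10: RHS = 1, y in [1, 10]  -> 2 point(s)
Affine points: 15. Add the point at infinity: total = 16.

#E(F_11) = 16


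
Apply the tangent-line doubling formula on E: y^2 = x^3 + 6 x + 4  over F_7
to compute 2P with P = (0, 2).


Doubling: s = (3 x1^2 + a) / (2 y1)
s = (3*0^2 + 6) / (2*2) mod 7 = 5
x3 = s^2 - 2 x1 mod 7 = 5^2 - 2*0 = 4
y3 = s (x1 - x3) - y1 mod 7 = 5 * (0 - 4) - 2 = 6

2P = (4, 6)


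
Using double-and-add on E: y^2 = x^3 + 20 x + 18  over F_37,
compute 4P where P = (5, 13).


k = 4 = 100_2 (binary, LSB first: 001)
Double-and-add from P = (5, 13):
  bit 0 = 0: acc unchanged = O
  bit 1 = 0: acc unchanged = O
  bit 2 = 1: acc = O + (25, 14) = (25, 14)

4P = (25, 14)


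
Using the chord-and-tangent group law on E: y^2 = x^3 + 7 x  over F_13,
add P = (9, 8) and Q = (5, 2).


P != Q, so use the chord formula.
s = (y2 - y1) / (x2 - x1) = (7) / (9) mod 13 = 8
x3 = s^2 - x1 - x2 mod 13 = 8^2 - 9 - 5 = 11
y3 = s (x1 - x3) - y1 mod 13 = 8 * (9 - 11) - 8 = 2

P + Q = (11, 2)


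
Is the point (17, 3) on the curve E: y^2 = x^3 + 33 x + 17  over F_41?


Check whether y^2 = x^3 + 33 x + 17 (mod 41) for (x, y) = (17, 3).
LHS: y^2 = 3^2 mod 41 = 9
RHS: x^3 + 33 x + 17 = 17^3 + 33*17 + 17 mod 41 = 38
LHS != RHS

No, not on the curve


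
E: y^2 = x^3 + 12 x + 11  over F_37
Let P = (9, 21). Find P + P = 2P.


Doubling: s = (3 x1^2 + a) / (2 y1)
s = (3*9^2 + 12) / (2*21) mod 37 = 14
x3 = s^2 - 2 x1 mod 37 = 14^2 - 2*9 = 30
y3 = s (x1 - x3) - y1 mod 37 = 14 * (9 - 30) - 21 = 18

2P = (30, 18)


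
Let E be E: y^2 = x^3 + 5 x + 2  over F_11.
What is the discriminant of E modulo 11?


4 a^3 + 27 b^2 = 4*5^3 + 27*2^2 = 500 + 108 = 608
Delta = -16 * (608) = -9728
Delta mod 11 = 7

Delta = 7 (mod 11)


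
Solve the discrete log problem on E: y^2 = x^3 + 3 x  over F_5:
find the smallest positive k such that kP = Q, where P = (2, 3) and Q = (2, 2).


Enumerate multiples of P until we hit Q = (2, 2):
  1P = (2, 3)
  2P = (1, 2)
  3P = (3, 1)
  4P = (4, 1)
  5P = (0, 0)
  6P = (4, 4)
  7P = (3, 4)
  8P = (1, 3)
  9P = (2, 2)
Match found at i = 9.

k = 9


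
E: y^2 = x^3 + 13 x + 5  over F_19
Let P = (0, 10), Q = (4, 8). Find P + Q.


P != Q, so use the chord formula.
s = (y2 - y1) / (x2 - x1) = (17) / (4) mod 19 = 9
x3 = s^2 - x1 - x2 mod 19 = 9^2 - 0 - 4 = 1
y3 = s (x1 - x3) - y1 mod 19 = 9 * (0 - 1) - 10 = 0

P + Q = (1, 0)


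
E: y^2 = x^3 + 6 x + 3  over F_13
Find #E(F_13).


For each x in F_13, count y with y^2 = x^3 + 6 x + 3 mod 13:
  x = 0: RHS = 3, y in [4, 9]  -> 2 point(s)
  x = 1: RHS = 10, y in [6, 7]  -> 2 point(s)
  x = 2: RHS = 10, y in [6, 7]  -> 2 point(s)
  x = 3: RHS = 9, y in [3, 10]  -> 2 point(s)
  x = 4: RHS = 0, y in [0]  -> 1 point(s)
  x = 8: RHS = 4, y in [2, 11]  -> 2 point(s)
  x = 10: RHS = 10, y in [6, 7]  -> 2 point(s)
  x = 11: RHS = 9, y in [3, 10]  -> 2 point(s)
  x = 12: RHS = 9, y in [3, 10]  -> 2 point(s)
Affine points: 17. Add the point at infinity: total = 18.

#E(F_13) = 18


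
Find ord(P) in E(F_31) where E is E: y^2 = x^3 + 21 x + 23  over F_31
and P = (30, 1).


Compute successive multiples of P until we hit O:
  1P = (30, 1)
  2P = (22, 2)
  3P = (26, 14)
  4P = (3, 12)
  5P = (23, 26)
  6P = (11, 2)
  7P = (4, 27)
  8P = (29, 29)
  ... (continuing to 25P)
  25P = O

ord(P) = 25


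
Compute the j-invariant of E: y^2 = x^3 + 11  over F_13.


Delta = -16(4 a^3 + 27 b^2) mod 13 = 1
-1728 * (4 a)^3 = -1728 * (4*0)^3 mod 13 = 0
j = 0 * 1^(-1) mod 13 = 0

j = 0 (mod 13)


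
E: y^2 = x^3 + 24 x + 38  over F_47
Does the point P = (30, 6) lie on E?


Check whether y^2 = x^3 + 24 x + 38 (mod 47) for (x, y) = (30, 6).
LHS: y^2 = 6^2 mod 47 = 36
RHS: x^3 + 24 x + 38 = 30^3 + 24*30 + 38 mod 47 = 28
LHS != RHS

No, not on the curve


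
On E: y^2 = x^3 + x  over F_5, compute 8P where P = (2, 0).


k = 8 = 1000_2 (binary, LSB first: 0001)
Double-and-add from P = (2, 0):
  bit 0 = 0: acc unchanged = O
  bit 1 = 0: acc unchanged = O
  bit 2 = 0: acc unchanged = O
  bit 3 = 1: acc = O + O = O

8P = O


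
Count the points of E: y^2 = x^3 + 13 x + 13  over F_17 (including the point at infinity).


For each x in F_17, count y with y^2 = x^3 + 13 x + 13 mod 17:
  x = 0: RHS = 13, y in [8, 9]  -> 2 point(s)
  x = 2: RHS = 13, y in [8, 9]  -> 2 point(s)
  x = 5: RHS = 16, y in [4, 13]  -> 2 point(s)
  x = 6: RHS = 1, y in [1, 16]  -> 2 point(s)
  x = 8: RHS = 0, y in [0]  -> 1 point(s)
  x = 9: RHS = 9, y in [3, 14]  -> 2 point(s)
  x = 10: RHS = 4, y in [2, 15]  -> 2 point(s)
  x = 11: RHS = 8, y in [5, 12]  -> 2 point(s)
  x = 13: RHS = 16, y in [4, 13]  -> 2 point(s)
  x = 14: RHS = 15, y in [7, 10]  -> 2 point(s)
  x = 15: RHS = 13, y in [8, 9]  -> 2 point(s)
  x = 16: RHS = 16, y in [4, 13]  -> 2 point(s)
Affine points: 23. Add the point at infinity: total = 24.

#E(F_17) = 24


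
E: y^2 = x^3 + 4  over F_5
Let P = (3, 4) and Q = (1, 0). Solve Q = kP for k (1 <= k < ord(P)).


Enumerate multiples of P until we hit Q = (1, 0):
  1P = (3, 4)
  2P = (0, 3)
  3P = (1, 0)
Match found at i = 3.

k = 3


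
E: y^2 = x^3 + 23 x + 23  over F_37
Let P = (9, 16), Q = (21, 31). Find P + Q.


P != Q, so use the chord formula.
s = (y2 - y1) / (x2 - x1) = (15) / (12) mod 37 = 29
x3 = s^2 - x1 - x2 mod 37 = 29^2 - 9 - 21 = 34
y3 = s (x1 - x3) - y1 mod 37 = 29 * (9 - 34) - 16 = 36

P + Q = (34, 36)


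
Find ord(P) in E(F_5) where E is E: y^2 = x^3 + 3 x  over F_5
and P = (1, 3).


Compute successive multiples of P until we hit O:
  1P = (1, 3)
  2P = (4, 4)
  3P = (4, 1)
  4P = (1, 2)
  5P = O

ord(P) = 5


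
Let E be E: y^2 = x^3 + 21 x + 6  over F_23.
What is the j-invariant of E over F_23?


Delta = -16(4 a^3 + 27 b^2) mod 23 = 2
-1728 * (4 a)^3 = -1728 * (4*21)^3 mod 23 = 18
j = 18 * 2^(-1) mod 23 = 9

j = 9 (mod 23)


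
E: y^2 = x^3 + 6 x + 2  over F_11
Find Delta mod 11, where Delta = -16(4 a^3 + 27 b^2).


4 a^3 + 27 b^2 = 4*6^3 + 27*2^2 = 864 + 108 = 972
Delta = -16 * (972) = -15552
Delta mod 11 = 2

Delta = 2 (mod 11)


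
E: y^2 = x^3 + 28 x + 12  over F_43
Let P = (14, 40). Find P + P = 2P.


Doubling: s = (3 x1^2 + a) / (2 y1)
s = (3*14^2 + 28) / (2*40) mod 43 = 12
x3 = s^2 - 2 x1 mod 43 = 12^2 - 2*14 = 30
y3 = s (x1 - x3) - y1 mod 43 = 12 * (14 - 30) - 40 = 26

2P = (30, 26)


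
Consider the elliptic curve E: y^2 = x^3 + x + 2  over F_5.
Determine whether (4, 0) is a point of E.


Check whether y^2 = x^3 + 1 x + 2 (mod 5) for (x, y) = (4, 0).
LHS: y^2 = 0^2 mod 5 = 0
RHS: x^3 + 1 x + 2 = 4^3 + 1*4 + 2 mod 5 = 0
LHS = RHS

Yes, on the curve


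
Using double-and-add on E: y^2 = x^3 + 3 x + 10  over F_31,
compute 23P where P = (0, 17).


k = 23 = 10111_2 (binary, LSB first: 11101)
Double-and-add from P = (0, 17):
  bit 0 = 1: acc = O + (0, 17) = (0, 17)
  bit 1 = 1: acc = (0, 17) + (1, 13) = (15, 12)
  bit 2 = 1: acc = (15, 12) + (23, 1) = (7, 8)
  bit 3 = 0: acc unchanged = (7, 8)
  bit 4 = 1: acc = (7, 8) + (24, 24) = (7, 23)

23P = (7, 23)


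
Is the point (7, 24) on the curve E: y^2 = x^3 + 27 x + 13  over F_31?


Check whether y^2 = x^3 + 27 x + 13 (mod 31) for (x, y) = (7, 24).
LHS: y^2 = 24^2 mod 31 = 18
RHS: x^3 + 27 x + 13 = 7^3 + 27*7 + 13 mod 31 = 18
LHS = RHS

Yes, on the curve


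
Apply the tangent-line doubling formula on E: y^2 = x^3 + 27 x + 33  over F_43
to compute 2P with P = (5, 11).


Doubling: s = (3 x1^2 + a) / (2 y1)
s = (3*5^2 + 27) / (2*11) mod 43 = 32
x3 = s^2 - 2 x1 mod 43 = 32^2 - 2*5 = 25
y3 = s (x1 - x3) - y1 mod 43 = 32 * (5 - 25) - 11 = 37

2P = (25, 37)


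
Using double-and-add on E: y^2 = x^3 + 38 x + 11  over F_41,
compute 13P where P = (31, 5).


k = 13 = 1101_2 (binary, LSB first: 1011)
Double-and-add from P = (31, 5):
  bit 0 = 1: acc = O + (31, 5) = (31, 5)
  bit 1 = 0: acc unchanged = (31, 5)
  bit 2 = 1: acc = (31, 5) + (39, 38) = (13, 18)
  bit 3 = 1: acc = (13, 18) + (37, 0) = (30, 5)

13P = (30, 5)


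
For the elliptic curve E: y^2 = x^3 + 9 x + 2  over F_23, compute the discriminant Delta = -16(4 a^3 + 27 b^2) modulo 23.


4 a^3 + 27 b^2 = 4*9^3 + 27*2^2 = 2916 + 108 = 3024
Delta = -16 * (3024) = -48384
Delta mod 23 = 8

Delta = 8 (mod 23)


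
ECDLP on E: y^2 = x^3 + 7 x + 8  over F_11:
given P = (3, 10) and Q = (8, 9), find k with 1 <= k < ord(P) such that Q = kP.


Enumerate multiples of P until we hit Q = (8, 9):
  1P = (3, 10)
  2P = (8, 9)
Match found at i = 2.

k = 2


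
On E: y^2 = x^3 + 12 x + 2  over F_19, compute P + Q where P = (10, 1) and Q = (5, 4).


P != Q, so use the chord formula.
s = (y2 - y1) / (x2 - x1) = (3) / (14) mod 19 = 7
x3 = s^2 - x1 - x2 mod 19 = 7^2 - 10 - 5 = 15
y3 = s (x1 - x3) - y1 mod 19 = 7 * (10 - 15) - 1 = 2

P + Q = (15, 2)


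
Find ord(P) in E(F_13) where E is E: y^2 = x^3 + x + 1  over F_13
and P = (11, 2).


Compute successive multiples of P until we hit O:
  1P = (11, 2)
  2P = (4, 11)
  3P = (10, 6)
  4P = (8, 12)
  5P = (8, 1)
  6P = (10, 7)
  7P = (4, 2)
  8P = (11, 11)
  ... (continuing to 9P)
  9P = O

ord(P) = 9


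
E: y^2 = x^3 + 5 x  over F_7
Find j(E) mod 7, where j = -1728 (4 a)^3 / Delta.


Delta = -16(4 a^3 + 27 b^2) mod 7 = 1
-1728 * (4 a)^3 = -1728 * (4*5)^3 mod 7 = 6
j = 6 * 1^(-1) mod 7 = 6

j = 6 (mod 7)


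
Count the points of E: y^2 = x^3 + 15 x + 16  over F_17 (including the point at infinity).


For each x in F_17, count y with y^2 = x^3 + 15 x + 16 mod 17:
  x = 0: RHS = 16, y in [4, 13]  -> 2 point(s)
  x = 1: RHS = 15, y in [7, 10]  -> 2 point(s)
  x = 4: RHS = 4, y in [2, 15]  -> 2 point(s)
  x = 6: RHS = 16, y in [4, 13]  -> 2 point(s)
  x = 8: RHS = 2, y in [6, 11]  -> 2 point(s)
  x = 9: RHS = 13, y in [8, 9]  -> 2 point(s)
  x = 11: RHS = 16, y in [4, 13]  -> 2 point(s)
  x = 16: RHS = 0, y in [0]  -> 1 point(s)
Affine points: 15. Add the point at infinity: total = 16.

#E(F_17) = 16


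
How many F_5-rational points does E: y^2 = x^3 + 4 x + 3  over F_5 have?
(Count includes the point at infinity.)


For each x in F_5, count y with y^2 = x^3 + 4 x + 3 mod 5:
  x = 2: RHS = 4, y in [2, 3]  -> 2 point(s)
Affine points: 2. Add the point at infinity: total = 3.

#E(F_5) = 3


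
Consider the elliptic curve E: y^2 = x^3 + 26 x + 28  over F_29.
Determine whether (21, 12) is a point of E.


Check whether y^2 = x^3 + 26 x + 28 (mod 29) for (x, y) = (21, 12).
LHS: y^2 = 12^2 mod 29 = 28
RHS: x^3 + 26 x + 28 = 21^3 + 26*21 + 28 mod 29 = 4
LHS != RHS

No, not on the curve


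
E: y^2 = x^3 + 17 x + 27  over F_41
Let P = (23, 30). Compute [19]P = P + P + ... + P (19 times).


k = 19 = 10011_2 (binary, LSB first: 11001)
Double-and-add from P = (23, 30):
  bit 0 = 1: acc = O + (23, 30) = (23, 30)
  bit 1 = 1: acc = (23, 30) + (38, 20) = (26, 13)
  bit 2 = 0: acc unchanged = (26, 13)
  bit 3 = 0: acc unchanged = (26, 13)
  bit 4 = 1: acc = (26, 13) + (24, 14) = (22, 26)

19P = (22, 26)


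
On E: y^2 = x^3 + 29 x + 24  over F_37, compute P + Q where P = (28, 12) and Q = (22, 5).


P != Q, so use the chord formula.
s = (y2 - y1) / (x2 - x1) = (30) / (31) mod 37 = 32
x3 = s^2 - x1 - x2 mod 37 = 32^2 - 28 - 22 = 12
y3 = s (x1 - x3) - y1 mod 37 = 32 * (28 - 12) - 12 = 19

P + Q = (12, 19)


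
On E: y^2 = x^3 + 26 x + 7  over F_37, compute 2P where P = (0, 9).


Doubling: s = (3 x1^2 + a) / (2 y1)
s = (3*0^2 + 26) / (2*9) mod 37 = 22
x3 = s^2 - 2 x1 mod 37 = 22^2 - 2*0 = 3
y3 = s (x1 - x3) - y1 mod 37 = 22 * (0 - 3) - 9 = 36

2P = (3, 36)
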